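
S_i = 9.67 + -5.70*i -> [9.67, 3.97, -1.73, -7.43, -13.13]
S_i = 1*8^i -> [1, 8, 64, 512, 4096]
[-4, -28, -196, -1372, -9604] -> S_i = -4*7^i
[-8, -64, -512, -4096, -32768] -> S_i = -8*8^i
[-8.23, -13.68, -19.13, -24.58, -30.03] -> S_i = -8.23 + -5.45*i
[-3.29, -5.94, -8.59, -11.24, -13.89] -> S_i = -3.29 + -2.65*i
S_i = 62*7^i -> [62, 434, 3038, 21266, 148862]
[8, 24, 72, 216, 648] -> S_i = 8*3^i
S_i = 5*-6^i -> [5, -30, 180, -1080, 6480]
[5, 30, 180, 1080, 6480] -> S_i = 5*6^i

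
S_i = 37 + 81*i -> [37, 118, 199, 280, 361]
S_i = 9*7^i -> [9, 63, 441, 3087, 21609]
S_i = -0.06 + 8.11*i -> [-0.06, 8.05, 16.16, 24.27, 32.38]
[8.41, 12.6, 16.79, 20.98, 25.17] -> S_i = 8.41 + 4.19*i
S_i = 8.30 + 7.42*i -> [8.3, 15.72, 23.14, 30.56, 37.98]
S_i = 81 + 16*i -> [81, 97, 113, 129, 145]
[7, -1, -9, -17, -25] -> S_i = 7 + -8*i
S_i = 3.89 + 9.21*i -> [3.89, 13.1, 22.31, 31.52, 40.73]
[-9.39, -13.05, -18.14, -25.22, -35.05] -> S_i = -9.39*1.39^i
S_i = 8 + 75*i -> [8, 83, 158, 233, 308]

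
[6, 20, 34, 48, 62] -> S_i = 6 + 14*i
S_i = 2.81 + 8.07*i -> [2.81, 10.88, 18.95, 27.02, 35.09]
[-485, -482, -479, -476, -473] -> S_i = -485 + 3*i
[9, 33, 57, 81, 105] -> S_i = 9 + 24*i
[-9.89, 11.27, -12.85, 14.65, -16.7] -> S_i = -9.89*(-1.14)^i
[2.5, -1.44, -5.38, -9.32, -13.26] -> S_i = 2.50 + -3.94*i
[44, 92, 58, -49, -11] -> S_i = Random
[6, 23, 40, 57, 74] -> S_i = 6 + 17*i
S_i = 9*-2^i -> [9, -18, 36, -72, 144]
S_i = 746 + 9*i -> [746, 755, 764, 773, 782]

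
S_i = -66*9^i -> [-66, -594, -5346, -48114, -433026]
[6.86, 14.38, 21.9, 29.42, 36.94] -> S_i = 6.86 + 7.52*i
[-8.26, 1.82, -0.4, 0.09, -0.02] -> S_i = -8.26*(-0.22)^i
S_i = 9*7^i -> [9, 63, 441, 3087, 21609]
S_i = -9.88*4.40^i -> [-9.88, -43.47, -191.28, -841.62, -3703.12]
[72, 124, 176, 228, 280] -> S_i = 72 + 52*i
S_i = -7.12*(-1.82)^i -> [-7.12, 12.96, -23.58, 42.92, -78.12]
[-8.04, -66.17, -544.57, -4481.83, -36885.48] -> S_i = -8.04*8.23^i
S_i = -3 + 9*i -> [-3, 6, 15, 24, 33]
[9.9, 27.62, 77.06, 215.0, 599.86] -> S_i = 9.90*2.79^i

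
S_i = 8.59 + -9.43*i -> [8.59, -0.84, -10.27, -19.7, -29.13]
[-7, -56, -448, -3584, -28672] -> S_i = -7*8^i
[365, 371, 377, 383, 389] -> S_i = 365 + 6*i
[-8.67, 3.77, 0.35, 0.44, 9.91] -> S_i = Random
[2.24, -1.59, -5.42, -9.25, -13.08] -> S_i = 2.24 + -3.83*i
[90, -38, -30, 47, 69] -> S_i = Random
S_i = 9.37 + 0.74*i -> [9.37, 10.11, 10.85, 11.59, 12.33]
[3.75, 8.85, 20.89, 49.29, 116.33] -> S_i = 3.75*2.36^i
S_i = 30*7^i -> [30, 210, 1470, 10290, 72030]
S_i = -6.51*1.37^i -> [-6.51, -8.92, -12.22, -16.74, -22.93]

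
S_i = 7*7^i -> [7, 49, 343, 2401, 16807]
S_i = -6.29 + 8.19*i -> [-6.29, 1.9, 10.09, 18.28, 26.47]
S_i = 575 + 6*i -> [575, 581, 587, 593, 599]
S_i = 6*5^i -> [6, 30, 150, 750, 3750]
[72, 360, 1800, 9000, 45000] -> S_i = 72*5^i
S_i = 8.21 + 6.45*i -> [8.21, 14.66, 21.11, 27.56, 34.01]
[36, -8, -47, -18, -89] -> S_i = Random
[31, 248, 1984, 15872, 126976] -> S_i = 31*8^i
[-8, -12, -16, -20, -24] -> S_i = -8 + -4*i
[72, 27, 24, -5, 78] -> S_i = Random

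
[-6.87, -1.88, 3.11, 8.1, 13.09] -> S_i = -6.87 + 4.99*i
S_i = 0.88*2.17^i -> [0.88, 1.91, 4.14, 8.99, 19.51]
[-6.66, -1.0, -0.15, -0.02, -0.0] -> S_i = -6.66*0.15^i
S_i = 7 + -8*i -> [7, -1, -9, -17, -25]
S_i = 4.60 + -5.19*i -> [4.6, -0.59, -5.78, -10.97, -16.16]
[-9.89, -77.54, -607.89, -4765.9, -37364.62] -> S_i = -9.89*7.84^i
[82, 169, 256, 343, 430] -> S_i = 82 + 87*i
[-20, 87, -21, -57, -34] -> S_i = Random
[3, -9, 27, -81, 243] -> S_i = 3*-3^i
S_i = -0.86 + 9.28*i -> [-0.86, 8.42, 17.7, 26.98, 36.26]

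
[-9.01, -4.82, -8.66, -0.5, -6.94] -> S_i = Random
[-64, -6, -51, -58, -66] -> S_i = Random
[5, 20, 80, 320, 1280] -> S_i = 5*4^i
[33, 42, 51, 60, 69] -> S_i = 33 + 9*i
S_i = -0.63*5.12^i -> [-0.63, -3.23, -16.52, -84.56, -432.93]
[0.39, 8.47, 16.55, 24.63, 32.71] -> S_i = 0.39 + 8.08*i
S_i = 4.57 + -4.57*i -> [4.57, 0.0, -4.57, -9.14, -13.71]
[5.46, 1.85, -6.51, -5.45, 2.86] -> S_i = Random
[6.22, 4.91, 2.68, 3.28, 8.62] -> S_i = Random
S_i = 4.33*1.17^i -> [4.33, 5.07, 5.93, 6.93, 8.11]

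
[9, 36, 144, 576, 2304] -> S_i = 9*4^i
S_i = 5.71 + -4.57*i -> [5.71, 1.14, -3.43, -8.0, -12.57]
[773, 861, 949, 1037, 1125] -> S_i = 773 + 88*i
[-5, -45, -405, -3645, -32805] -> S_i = -5*9^i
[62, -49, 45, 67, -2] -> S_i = Random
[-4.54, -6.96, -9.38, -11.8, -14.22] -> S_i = -4.54 + -2.42*i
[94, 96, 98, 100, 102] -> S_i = 94 + 2*i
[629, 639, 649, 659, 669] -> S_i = 629 + 10*i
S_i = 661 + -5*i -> [661, 656, 651, 646, 641]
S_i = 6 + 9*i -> [6, 15, 24, 33, 42]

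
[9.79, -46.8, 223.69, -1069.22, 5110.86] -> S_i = 9.79*(-4.78)^i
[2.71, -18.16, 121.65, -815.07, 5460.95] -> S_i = 2.71*(-6.70)^i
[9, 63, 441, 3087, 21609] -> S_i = 9*7^i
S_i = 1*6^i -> [1, 6, 36, 216, 1296]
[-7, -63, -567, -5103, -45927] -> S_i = -7*9^i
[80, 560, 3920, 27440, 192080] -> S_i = 80*7^i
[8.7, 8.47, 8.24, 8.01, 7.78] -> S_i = 8.70 + -0.23*i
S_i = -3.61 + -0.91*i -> [-3.61, -4.52, -5.43, -6.34, -7.25]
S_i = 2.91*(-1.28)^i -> [2.91, -3.72, 4.77, -6.1, 7.81]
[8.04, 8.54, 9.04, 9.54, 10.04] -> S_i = 8.04 + 0.50*i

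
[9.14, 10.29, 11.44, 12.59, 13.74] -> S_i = 9.14 + 1.15*i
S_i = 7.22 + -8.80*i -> [7.22, -1.58, -10.38, -19.18, -27.98]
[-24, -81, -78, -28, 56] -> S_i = Random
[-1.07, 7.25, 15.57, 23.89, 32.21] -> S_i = -1.07 + 8.32*i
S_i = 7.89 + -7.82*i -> [7.89, 0.07, -7.75, -15.57, -23.39]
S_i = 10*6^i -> [10, 60, 360, 2160, 12960]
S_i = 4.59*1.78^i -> [4.59, 8.17, 14.54, 25.89, 46.08]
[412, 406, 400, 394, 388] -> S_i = 412 + -6*i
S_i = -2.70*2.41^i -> [-2.7, -6.51, -15.68, -37.79, -91.08]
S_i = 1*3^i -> [1, 3, 9, 27, 81]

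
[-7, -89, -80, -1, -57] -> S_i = Random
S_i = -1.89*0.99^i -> [-1.89, -1.87, -1.85, -1.83, -1.82]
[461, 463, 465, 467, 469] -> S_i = 461 + 2*i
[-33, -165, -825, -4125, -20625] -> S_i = -33*5^i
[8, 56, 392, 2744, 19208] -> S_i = 8*7^i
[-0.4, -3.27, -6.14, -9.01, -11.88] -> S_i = -0.40 + -2.87*i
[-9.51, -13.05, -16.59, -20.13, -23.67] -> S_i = -9.51 + -3.54*i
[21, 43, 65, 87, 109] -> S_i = 21 + 22*i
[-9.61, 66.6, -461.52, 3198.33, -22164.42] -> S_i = -9.61*(-6.93)^i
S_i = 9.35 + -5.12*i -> [9.35, 4.23, -0.89, -6.01, -11.13]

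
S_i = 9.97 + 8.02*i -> [9.97, 17.99, 26.01, 34.03, 42.05]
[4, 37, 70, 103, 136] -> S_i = 4 + 33*i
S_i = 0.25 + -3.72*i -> [0.25, -3.47, -7.19, -10.91, -14.63]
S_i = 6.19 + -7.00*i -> [6.19, -0.81, -7.81, -14.81, -21.81]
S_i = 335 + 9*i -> [335, 344, 353, 362, 371]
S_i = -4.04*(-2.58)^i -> [-4.04, 10.42, -26.89, 69.38, -179.0]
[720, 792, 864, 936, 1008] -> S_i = 720 + 72*i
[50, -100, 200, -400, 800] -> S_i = 50*-2^i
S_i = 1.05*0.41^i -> [1.05, 0.43, 0.18, 0.07, 0.03]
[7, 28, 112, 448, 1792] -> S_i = 7*4^i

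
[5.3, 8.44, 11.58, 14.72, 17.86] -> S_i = 5.30 + 3.14*i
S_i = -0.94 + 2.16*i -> [-0.94, 1.22, 3.38, 5.54, 7.7]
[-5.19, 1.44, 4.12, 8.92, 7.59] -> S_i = Random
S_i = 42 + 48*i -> [42, 90, 138, 186, 234]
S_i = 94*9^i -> [94, 846, 7614, 68526, 616734]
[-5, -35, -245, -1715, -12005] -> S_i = -5*7^i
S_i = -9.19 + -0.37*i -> [-9.19, -9.56, -9.93, -10.3, -10.67]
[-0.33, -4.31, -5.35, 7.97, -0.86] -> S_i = Random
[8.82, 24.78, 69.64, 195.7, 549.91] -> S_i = 8.82*2.81^i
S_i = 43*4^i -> [43, 172, 688, 2752, 11008]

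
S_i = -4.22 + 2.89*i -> [-4.22, -1.33, 1.56, 4.45, 7.34]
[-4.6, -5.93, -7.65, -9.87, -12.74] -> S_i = -4.60*1.29^i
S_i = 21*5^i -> [21, 105, 525, 2625, 13125]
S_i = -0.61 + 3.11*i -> [-0.61, 2.5, 5.61, 8.72, 11.83]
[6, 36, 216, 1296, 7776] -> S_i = 6*6^i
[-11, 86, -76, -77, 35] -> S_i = Random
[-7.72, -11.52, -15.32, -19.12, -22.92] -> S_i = -7.72 + -3.80*i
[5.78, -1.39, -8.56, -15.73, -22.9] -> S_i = 5.78 + -7.17*i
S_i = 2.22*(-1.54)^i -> [2.22, -3.42, 5.26, -8.11, 12.49]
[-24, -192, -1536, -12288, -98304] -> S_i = -24*8^i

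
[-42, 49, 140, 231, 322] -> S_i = -42 + 91*i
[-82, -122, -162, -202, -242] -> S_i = -82 + -40*i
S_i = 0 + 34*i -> [0, 34, 68, 102, 136]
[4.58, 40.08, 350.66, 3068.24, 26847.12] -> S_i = 4.58*8.75^i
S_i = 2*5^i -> [2, 10, 50, 250, 1250]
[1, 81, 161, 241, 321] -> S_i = 1 + 80*i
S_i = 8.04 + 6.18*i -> [8.04, 14.22, 20.4, 26.58, 32.76]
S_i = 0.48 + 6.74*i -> [0.48, 7.22, 13.96, 20.7, 27.44]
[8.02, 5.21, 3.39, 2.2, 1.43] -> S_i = 8.02*0.65^i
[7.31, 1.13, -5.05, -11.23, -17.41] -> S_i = 7.31 + -6.18*i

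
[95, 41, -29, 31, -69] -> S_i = Random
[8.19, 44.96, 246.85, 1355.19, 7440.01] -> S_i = 8.19*5.49^i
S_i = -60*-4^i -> [-60, 240, -960, 3840, -15360]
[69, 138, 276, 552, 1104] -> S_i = 69*2^i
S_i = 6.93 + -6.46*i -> [6.93, 0.47, -5.99, -12.45, -18.91]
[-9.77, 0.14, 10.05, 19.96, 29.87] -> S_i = -9.77 + 9.91*i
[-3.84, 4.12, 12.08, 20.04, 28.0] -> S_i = -3.84 + 7.96*i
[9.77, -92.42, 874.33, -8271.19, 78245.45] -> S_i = 9.77*(-9.46)^i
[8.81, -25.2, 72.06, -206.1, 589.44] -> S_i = 8.81*(-2.86)^i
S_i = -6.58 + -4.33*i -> [-6.58, -10.91, -15.24, -19.57, -23.9]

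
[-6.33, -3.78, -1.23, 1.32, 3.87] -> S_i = -6.33 + 2.55*i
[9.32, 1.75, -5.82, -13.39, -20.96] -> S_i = 9.32 + -7.57*i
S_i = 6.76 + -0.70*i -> [6.76, 6.06, 5.36, 4.66, 3.96]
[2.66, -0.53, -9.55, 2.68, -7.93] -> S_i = Random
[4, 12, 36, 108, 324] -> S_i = 4*3^i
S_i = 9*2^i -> [9, 18, 36, 72, 144]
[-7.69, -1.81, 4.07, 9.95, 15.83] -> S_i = -7.69 + 5.88*i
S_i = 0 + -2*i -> [0, -2, -4, -6, -8]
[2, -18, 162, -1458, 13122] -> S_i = 2*-9^i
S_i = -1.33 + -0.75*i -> [-1.33, -2.08, -2.83, -3.58, -4.33]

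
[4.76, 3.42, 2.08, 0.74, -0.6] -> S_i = 4.76 + -1.34*i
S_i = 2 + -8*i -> [2, -6, -14, -22, -30]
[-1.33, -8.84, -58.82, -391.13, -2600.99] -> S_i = -1.33*6.65^i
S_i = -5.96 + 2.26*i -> [-5.96, -3.7, -1.44, 0.82, 3.08]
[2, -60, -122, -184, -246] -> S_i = 2 + -62*i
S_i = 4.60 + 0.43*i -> [4.6, 5.03, 5.46, 5.89, 6.32]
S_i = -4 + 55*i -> [-4, 51, 106, 161, 216]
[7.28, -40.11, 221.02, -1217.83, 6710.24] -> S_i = 7.28*(-5.51)^i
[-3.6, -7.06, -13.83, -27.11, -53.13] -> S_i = -3.60*1.96^i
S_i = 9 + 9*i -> [9, 18, 27, 36, 45]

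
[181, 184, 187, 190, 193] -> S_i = 181 + 3*i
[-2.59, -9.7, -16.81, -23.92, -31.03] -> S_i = -2.59 + -7.11*i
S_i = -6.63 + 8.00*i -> [-6.63, 1.37, 9.37, 17.37, 25.37]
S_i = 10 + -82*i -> [10, -72, -154, -236, -318]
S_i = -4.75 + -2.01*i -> [-4.75, -6.76, -8.77, -10.78, -12.79]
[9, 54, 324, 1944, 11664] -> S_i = 9*6^i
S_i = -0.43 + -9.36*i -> [-0.43, -9.79, -19.15, -28.51, -37.87]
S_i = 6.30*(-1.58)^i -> [6.3, -9.95, 15.73, -24.85, 39.26]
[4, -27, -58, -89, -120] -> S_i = 4 + -31*i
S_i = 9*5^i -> [9, 45, 225, 1125, 5625]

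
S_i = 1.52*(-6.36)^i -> [1.52, -9.67, 61.48, -391.03, 2486.98]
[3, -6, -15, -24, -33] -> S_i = 3 + -9*i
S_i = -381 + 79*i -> [-381, -302, -223, -144, -65]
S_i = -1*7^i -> [-1, -7, -49, -343, -2401]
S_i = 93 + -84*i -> [93, 9, -75, -159, -243]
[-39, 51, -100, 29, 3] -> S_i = Random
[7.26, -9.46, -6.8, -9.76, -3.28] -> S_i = Random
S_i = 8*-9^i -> [8, -72, 648, -5832, 52488]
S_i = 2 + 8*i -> [2, 10, 18, 26, 34]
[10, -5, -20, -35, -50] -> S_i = 10 + -15*i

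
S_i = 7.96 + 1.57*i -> [7.96, 9.53, 11.1, 12.67, 14.24]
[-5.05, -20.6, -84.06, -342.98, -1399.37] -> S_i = -5.05*4.08^i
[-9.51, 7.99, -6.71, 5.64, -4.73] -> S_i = -9.51*(-0.84)^i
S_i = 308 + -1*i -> [308, 307, 306, 305, 304]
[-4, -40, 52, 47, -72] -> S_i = Random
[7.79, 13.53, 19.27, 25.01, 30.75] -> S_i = 7.79 + 5.74*i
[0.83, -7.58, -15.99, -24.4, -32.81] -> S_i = 0.83 + -8.41*i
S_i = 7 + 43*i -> [7, 50, 93, 136, 179]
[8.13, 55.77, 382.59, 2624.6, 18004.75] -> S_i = 8.13*6.86^i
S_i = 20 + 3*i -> [20, 23, 26, 29, 32]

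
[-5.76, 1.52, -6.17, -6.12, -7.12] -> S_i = Random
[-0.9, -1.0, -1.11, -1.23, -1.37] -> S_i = -0.90*1.11^i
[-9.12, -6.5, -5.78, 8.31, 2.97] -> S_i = Random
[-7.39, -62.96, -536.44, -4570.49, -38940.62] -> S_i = -7.39*8.52^i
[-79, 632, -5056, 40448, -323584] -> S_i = -79*-8^i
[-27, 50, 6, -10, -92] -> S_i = Random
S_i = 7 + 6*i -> [7, 13, 19, 25, 31]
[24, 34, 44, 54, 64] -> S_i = 24 + 10*i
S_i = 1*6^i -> [1, 6, 36, 216, 1296]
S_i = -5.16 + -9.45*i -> [-5.16, -14.61, -24.06, -33.51, -42.96]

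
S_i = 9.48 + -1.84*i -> [9.48, 7.64, 5.8, 3.96, 2.12]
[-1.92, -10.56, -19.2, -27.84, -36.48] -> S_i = -1.92 + -8.64*i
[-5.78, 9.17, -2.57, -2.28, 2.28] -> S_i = Random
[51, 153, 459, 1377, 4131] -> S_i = 51*3^i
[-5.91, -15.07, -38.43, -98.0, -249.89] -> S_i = -5.91*2.55^i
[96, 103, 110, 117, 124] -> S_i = 96 + 7*i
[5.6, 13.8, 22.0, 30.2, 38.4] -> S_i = 5.60 + 8.20*i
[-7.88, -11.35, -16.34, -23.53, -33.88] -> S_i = -7.88*1.44^i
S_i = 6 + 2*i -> [6, 8, 10, 12, 14]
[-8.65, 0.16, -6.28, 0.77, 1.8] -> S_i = Random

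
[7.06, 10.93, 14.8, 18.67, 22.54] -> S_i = 7.06 + 3.87*i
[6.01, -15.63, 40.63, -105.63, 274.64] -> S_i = 6.01*(-2.60)^i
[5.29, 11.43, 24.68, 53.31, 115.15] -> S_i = 5.29*2.16^i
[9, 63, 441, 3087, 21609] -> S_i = 9*7^i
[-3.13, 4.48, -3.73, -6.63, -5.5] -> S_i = Random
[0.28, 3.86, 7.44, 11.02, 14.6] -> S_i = 0.28 + 3.58*i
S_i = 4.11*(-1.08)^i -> [4.11, -4.44, 4.79, -5.18, 5.59]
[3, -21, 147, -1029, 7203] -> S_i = 3*-7^i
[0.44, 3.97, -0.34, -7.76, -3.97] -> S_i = Random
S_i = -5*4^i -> [-5, -20, -80, -320, -1280]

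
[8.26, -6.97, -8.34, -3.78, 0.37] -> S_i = Random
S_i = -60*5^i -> [-60, -300, -1500, -7500, -37500]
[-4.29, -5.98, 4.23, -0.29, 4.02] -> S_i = Random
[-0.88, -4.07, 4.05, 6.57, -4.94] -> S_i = Random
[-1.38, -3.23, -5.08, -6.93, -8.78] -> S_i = -1.38 + -1.85*i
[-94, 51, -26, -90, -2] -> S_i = Random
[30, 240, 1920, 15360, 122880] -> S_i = 30*8^i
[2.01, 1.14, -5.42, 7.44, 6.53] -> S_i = Random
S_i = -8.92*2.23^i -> [-8.92, -19.89, -44.36, -98.92, -220.59]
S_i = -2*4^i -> [-2, -8, -32, -128, -512]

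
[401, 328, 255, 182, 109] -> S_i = 401 + -73*i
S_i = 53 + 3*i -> [53, 56, 59, 62, 65]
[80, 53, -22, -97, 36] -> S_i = Random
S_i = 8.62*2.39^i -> [8.62, 20.6, 49.24, 117.68, 281.25]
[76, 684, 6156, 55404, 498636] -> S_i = 76*9^i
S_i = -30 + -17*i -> [-30, -47, -64, -81, -98]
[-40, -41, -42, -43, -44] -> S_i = -40 + -1*i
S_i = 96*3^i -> [96, 288, 864, 2592, 7776]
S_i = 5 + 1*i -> [5, 6, 7, 8, 9]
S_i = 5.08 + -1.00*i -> [5.08, 4.08, 3.08, 2.08, 1.08]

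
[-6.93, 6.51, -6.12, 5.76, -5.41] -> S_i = -6.93*(-0.94)^i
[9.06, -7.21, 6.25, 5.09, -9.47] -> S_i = Random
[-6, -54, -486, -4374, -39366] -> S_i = -6*9^i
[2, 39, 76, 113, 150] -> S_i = 2 + 37*i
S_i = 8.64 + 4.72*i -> [8.64, 13.36, 18.08, 22.8, 27.52]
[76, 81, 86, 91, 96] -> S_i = 76 + 5*i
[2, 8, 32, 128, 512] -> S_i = 2*4^i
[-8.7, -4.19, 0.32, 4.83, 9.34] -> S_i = -8.70 + 4.51*i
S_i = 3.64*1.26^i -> [3.64, 4.59, 5.78, 7.28, 9.17]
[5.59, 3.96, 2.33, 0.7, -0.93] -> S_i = 5.59 + -1.63*i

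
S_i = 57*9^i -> [57, 513, 4617, 41553, 373977]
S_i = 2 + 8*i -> [2, 10, 18, 26, 34]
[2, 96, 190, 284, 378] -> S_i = 2 + 94*i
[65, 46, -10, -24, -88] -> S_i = Random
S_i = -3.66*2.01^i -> [-3.66, -7.36, -14.79, -29.72, -59.74]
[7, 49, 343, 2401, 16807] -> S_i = 7*7^i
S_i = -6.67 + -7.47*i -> [-6.67, -14.14, -21.61, -29.08, -36.55]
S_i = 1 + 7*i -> [1, 8, 15, 22, 29]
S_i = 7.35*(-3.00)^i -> [7.35, -22.05, 66.15, -198.45, 595.35]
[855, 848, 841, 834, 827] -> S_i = 855 + -7*i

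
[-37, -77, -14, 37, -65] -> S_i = Random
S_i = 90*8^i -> [90, 720, 5760, 46080, 368640]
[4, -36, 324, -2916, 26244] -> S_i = 4*-9^i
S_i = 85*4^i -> [85, 340, 1360, 5440, 21760]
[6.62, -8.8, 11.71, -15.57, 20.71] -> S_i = 6.62*(-1.33)^i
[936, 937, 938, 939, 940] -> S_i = 936 + 1*i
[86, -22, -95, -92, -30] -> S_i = Random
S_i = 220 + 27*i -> [220, 247, 274, 301, 328]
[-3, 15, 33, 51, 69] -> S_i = -3 + 18*i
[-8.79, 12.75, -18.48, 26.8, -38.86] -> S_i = -8.79*(-1.45)^i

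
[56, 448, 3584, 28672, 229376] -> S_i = 56*8^i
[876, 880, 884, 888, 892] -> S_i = 876 + 4*i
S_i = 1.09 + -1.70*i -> [1.09, -0.61, -2.31, -4.01, -5.71]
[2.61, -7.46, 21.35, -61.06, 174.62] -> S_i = 2.61*(-2.86)^i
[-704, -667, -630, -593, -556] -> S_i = -704 + 37*i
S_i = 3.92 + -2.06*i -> [3.92, 1.86, -0.2, -2.26, -4.32]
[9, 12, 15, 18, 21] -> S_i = 9 + 3*i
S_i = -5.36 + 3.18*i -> [-5.36, -2.18, 1.0, 4.18, 7.36]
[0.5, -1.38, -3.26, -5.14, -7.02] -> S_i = 0.50 + -1.88*i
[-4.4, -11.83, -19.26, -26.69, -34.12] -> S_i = -4.40 + -7.43*i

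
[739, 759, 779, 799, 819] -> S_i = 739 + 20*i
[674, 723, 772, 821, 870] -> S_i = 674 + 49*i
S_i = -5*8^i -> [-5, -40, -320, -2560, -20480]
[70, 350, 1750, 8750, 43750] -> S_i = 70*5^i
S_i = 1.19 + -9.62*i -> [1.19, -8.43, -18.05, -27.67, -37.29]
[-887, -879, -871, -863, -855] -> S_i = -887 + 8*i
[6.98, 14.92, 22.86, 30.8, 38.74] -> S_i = 6.98 + 7.94*i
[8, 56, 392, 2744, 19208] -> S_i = 8*7^i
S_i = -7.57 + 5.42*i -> [-7.57, -2.15, 3.27, 8.69, 14.11]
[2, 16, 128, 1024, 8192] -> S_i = 2*8^i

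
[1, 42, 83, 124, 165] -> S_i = 1 + 41*i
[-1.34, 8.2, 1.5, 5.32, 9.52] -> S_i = Random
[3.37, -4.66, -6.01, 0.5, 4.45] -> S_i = Random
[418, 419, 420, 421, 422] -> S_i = 418 + 1*i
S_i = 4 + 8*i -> [4, 12, 20, 28, 36]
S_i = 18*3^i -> [18, 54, 162, 486, 1458]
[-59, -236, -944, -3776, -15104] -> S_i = -59*4^i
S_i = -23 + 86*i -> [-23, 63, 149, 235, 321]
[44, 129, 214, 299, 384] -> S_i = 44 + 85*i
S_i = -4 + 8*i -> [-4, 4, 12, 20, 28]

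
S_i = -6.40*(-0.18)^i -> [-6.4, 1.15, -0.21, 0.04, -0.01]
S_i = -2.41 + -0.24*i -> [-2.41, -2.65, -2.89, -3.13, -3.37]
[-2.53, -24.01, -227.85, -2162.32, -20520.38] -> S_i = -2.53*9.49^i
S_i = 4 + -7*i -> [4, -3, -10, -17, -24]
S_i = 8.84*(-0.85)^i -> [8.84, -7.51, 6.39, -5.43, 4.61]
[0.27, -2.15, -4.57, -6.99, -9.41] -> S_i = 0.27 + -2.42*i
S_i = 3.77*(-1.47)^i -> [3.77, -5.54, 8.15, -11.98, 17.6]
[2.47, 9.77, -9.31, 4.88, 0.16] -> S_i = Random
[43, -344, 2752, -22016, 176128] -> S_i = 43*-8^i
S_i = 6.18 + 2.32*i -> [6.18, 8.5, 10.82, 13.14, 15.46]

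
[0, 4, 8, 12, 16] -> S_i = 0 + 4*i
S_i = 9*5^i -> [9, 45, 225, 1125, 5625]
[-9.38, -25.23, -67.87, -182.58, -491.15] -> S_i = -9.38*2.69^i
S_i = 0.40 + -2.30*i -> [0.4, -1.9, -4.2, -6.5, -8.8]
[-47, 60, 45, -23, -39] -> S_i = Random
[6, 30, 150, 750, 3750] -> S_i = 6*5^i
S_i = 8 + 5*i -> [8, 13, 18, 23, 28]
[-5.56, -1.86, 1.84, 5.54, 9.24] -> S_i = -5.56 + 3.70*i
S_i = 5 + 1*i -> [5, 6, 7, 8, 9]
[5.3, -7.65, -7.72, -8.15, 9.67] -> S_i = Random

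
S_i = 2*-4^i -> [2, -8, 32, -128, 512]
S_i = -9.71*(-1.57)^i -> [-9.71, 15.24, -23.93, 37.58, -59.0]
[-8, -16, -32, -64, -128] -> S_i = -8*2^i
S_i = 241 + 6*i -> [241, 247, 253, 259, 265]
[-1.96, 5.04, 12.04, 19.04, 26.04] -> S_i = -1.96 + 7.00*i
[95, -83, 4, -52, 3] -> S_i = Random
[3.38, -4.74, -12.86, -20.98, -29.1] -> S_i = 3.38 + -8.12*i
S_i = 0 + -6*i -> [0, -6, -12, -18, -24]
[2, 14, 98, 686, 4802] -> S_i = 2*7^i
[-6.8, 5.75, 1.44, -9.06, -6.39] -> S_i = Random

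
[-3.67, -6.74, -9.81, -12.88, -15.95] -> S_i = -3.67 + -3.07*i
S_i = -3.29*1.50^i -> [-3.29, -4.94, -7.4, -11.1, -16.66]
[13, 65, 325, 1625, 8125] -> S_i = 13*5^i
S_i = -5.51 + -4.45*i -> [-5.51, -9.96, -14.41, -18.86, -23.31]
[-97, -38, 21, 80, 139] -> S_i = -97 + 59*i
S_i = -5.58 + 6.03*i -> [-5.58, 0.45, 6.48, 12.51, 18.54]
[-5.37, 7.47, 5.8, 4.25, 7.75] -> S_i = Random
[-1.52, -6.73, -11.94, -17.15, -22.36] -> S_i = -1.52 + -5.21*i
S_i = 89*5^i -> [89, 445, 2225, 11125, 55625]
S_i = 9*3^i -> [9, 27, 81, 243, 729]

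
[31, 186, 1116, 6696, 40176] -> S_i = 31*6^i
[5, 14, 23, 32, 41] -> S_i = 5 + 9*i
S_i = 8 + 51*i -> [8, 59, 110, 161, 212]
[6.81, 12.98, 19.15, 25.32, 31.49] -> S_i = 6.81 + 6.17*i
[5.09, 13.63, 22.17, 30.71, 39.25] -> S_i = 5.09 + 8.54*i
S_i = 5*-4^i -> [5, -20, 80, -320, 1280]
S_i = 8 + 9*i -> [8, 17, 26, 35, 44]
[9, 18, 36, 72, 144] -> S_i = 9*2^i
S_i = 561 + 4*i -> [561, 565, 569, 573, 577]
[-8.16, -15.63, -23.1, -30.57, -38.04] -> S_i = -8.16 + -7.47*i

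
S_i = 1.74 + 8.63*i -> [1.74, 10.37, 19.0, 27.63, 36.26]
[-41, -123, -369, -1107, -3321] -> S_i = -41*3^i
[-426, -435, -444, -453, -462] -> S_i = -426 + -9*i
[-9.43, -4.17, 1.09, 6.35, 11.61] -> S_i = -9.43 + 5.26*i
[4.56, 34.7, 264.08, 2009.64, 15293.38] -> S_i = 4.56*7.61^i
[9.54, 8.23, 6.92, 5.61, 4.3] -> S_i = 9.54 + -1.31*i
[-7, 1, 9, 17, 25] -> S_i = -7 + 8*i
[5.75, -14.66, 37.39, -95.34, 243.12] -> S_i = 5.75*(-2.55)^i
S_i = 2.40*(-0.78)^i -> [2.4, -1.87, 1.46, -1.14, 0.89]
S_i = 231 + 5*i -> [231, 236, 241, 246, 251]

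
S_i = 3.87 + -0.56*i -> [3.87, 3.31, 2.75, 2.19, 1.63]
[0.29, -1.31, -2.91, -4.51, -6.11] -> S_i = 0.29 + -1.60*i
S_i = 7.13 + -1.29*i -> [7.13, 5.84, 4.55, 3.26, 1.97]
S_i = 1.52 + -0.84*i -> [1.52, 0.68, -0.16, -1.0, -1.84]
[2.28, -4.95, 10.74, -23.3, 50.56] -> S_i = 2.28*(-2.17)^i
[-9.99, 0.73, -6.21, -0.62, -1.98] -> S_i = Random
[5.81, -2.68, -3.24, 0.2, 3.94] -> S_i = Random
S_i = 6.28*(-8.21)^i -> [6.28, -51.56, 423.3, -3475.27, 28532.0]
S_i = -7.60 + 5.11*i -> [-7.6, -2.49, 2.62, 7.73, 12.84]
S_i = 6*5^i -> [6, 30, 150, 750, 3750]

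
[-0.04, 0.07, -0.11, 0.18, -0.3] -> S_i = -0.04*(-1.65)^i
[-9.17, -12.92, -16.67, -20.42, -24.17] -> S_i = -9.17 + -3.75*i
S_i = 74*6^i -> [74, 444, 2664, 15984, 95904]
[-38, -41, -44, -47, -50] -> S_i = -38 + -3*i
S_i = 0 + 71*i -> [0, 71, 142, 213, 284]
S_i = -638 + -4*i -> [-638, -642, -646, -650, -654]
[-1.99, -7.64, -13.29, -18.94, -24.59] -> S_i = -1.99 + -5.65*i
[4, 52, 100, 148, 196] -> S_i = 4 + 48*i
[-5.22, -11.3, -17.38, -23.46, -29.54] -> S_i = -5.22 + -6.08*i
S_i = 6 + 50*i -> [6, 56, 106, 156, 206]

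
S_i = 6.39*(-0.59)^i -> [6.39, -3.77, 2.22, -1.31, 0.77]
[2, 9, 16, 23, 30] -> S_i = 2 + 7*i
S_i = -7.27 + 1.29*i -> [-7.27, -5.98, -4.69, -3.4, -2.11]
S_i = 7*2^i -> [7, 14, 28, 56, 112]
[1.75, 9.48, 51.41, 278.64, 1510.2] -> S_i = 1.75*5.42^i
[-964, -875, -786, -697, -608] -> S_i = -964 + 89*i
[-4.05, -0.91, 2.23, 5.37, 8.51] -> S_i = -4.05 + 3.14*i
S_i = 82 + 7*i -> [82, 89, 96, 103, 110]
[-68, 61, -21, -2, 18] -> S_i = Random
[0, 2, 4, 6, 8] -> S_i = 0 + 2*i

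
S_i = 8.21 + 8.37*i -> [8.21, 16.58, 24.95, 33.32, 41.69]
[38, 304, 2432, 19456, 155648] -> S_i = 38*8^i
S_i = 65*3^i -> [65, 195, 585, 1755, 5265]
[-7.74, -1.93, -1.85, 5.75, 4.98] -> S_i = Random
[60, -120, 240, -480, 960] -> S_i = 60*-2^i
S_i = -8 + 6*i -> [-8, -2, 4, 10, 16]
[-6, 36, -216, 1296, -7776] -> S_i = -6*-6^i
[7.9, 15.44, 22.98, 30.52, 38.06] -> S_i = 7.90 + 7.54*i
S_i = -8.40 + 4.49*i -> [-8.4, -3.91, 0.58, 5.07, 9.56]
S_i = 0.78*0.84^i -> [0.78, 0.66, 0.55, 0.46, 0.39]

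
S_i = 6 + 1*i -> [6, 7, 8, 9, 10]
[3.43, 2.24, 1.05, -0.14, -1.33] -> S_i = 3.43 + -1.19*i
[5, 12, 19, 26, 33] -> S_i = 5 + 7*i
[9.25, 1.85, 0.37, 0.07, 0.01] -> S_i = 9.25*0.20^i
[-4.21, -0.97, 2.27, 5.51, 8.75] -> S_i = -4.21 + 3.24*i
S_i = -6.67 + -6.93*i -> [-6.67, -13.6, -20.53, -27.46, -34.39]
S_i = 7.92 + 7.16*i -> [7.92, 15.08, 22.24, 29.4, 36.56]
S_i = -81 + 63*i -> [-81, -18, 45, 108, 171]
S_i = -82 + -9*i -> [-82, -91, -100, -109, -118]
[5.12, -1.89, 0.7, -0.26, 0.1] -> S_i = 5.12*(-0.37)^i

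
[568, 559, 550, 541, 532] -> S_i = 568 + -9*i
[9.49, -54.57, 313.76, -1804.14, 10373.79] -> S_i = 9.49*(-5.75)^i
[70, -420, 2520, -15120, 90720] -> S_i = 70*-6^i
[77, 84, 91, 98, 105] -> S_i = 77 + 7*i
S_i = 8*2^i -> [8, 16, 32, 64, 128]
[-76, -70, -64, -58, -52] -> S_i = -76 + 6*i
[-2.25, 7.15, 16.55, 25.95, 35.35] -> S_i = -2.25 + 9.40*i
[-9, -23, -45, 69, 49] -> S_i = Random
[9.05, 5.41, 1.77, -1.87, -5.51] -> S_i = 9.05 + -3.64*i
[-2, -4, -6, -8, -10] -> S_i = -2 + -2*i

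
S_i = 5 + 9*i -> [5, 14, 23, 32, 41]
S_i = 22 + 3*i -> [22, 25, 28, 31, 34]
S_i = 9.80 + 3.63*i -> [9.8, 13.43, 17.06, 20.69, 24.32]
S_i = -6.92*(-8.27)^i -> [-6.92, 57.23, -473.28, 3914.02, -32368.91]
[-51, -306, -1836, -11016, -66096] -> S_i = -51*6^i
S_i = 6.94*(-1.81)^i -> [6.94, -12.56, 22.74, -41.15, 74.49]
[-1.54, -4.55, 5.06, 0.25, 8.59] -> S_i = Random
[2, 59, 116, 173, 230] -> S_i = 2 + 57*i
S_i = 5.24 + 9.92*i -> [5.24, 15.16, 25.08, 35.0, 44.92]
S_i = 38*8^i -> [38, 304, 2432, 19456, 155648]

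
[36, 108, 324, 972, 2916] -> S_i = 36*3^i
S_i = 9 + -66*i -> [9, -57, -123, -189, -255]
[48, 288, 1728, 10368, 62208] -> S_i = 48*6^i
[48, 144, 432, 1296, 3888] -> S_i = 48*3^i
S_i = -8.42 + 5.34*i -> [-8.42, -3.08, 2.26, 7.6, 12.94]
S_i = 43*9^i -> [43, 387, 3483, 31347, 282123]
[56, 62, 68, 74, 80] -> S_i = 56 + 6*i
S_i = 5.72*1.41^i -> [5.72, 8.07, 11.37, 16.03, 22.61]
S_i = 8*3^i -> [8, 24, 72, 216, 648]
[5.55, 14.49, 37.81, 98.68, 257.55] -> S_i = 5.55*2.61^i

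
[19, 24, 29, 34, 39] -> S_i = 19 + 5*i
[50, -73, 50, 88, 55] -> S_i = Random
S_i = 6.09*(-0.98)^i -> [6.09, -5.97, 5.85, -5.73, 5.62]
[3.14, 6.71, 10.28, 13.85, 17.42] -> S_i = 3.14 + 3.57*i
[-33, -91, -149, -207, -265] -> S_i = -33 + -58*i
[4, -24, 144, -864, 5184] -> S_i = 4*-6^i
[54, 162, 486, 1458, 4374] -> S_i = 54*3^i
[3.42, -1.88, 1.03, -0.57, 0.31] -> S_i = 3.42*(-0.55)^i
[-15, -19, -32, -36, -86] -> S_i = Random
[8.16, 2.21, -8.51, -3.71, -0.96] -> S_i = Random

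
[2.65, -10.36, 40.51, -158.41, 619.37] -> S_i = 2.65*(-3.91)^i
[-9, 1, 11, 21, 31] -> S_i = -9 + 10*i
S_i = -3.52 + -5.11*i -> [-3.52, -8.63, -13.74, -18.85, -23.96]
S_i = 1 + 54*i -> [1, 55, 109, 163, 217]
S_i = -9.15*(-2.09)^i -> [-9.15, 19.12, -39.97, 83.53, -174.58]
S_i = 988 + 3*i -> [988, 991, 994, 997, 1000]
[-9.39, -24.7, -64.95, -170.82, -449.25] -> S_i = -9.39*2.63^i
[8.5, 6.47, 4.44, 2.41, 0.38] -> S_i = 8.50 + -2.03*i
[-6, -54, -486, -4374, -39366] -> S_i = -6*9^i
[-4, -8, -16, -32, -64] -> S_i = -4*2^i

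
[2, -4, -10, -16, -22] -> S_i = 2 + -6*i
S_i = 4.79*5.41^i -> [4.79, 25.91, 140.19, 758.45, 4103.22]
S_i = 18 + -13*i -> [18, 5, -8, -21, -34]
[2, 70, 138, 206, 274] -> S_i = 2 + 68*i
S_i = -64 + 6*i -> [-64, -58, -52, -46, -40]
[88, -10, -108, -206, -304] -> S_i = 88 + -98*i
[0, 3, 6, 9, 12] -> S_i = 0 + 3*i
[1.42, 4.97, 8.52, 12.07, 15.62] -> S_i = 1.42 + 3.55*i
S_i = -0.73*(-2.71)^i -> [-0.73, 1.98, -5.36, 14.53, -39.37]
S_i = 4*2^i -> [4, 8, 16, 32, 64]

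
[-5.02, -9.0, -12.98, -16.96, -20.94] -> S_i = -5.02 + -3.98*i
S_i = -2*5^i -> [-2, -10, -50, -250, -1250]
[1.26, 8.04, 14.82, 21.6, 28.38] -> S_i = 1.26 + 6.78*i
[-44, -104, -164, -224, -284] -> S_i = -44 + -60*i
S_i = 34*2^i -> [34, 68, 136, 272, 544]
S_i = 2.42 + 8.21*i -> [2.42, 10.63, 18.84, 27.05, 35.26]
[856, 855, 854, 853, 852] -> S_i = 856 + -1*i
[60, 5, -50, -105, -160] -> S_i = 60 + -55*i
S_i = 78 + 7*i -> [78, 85, 92, 99, 106]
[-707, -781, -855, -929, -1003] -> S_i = -707 + -74*i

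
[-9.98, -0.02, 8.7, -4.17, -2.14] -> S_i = Random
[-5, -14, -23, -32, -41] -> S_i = -5 + -9*i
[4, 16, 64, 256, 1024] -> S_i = 4*4^i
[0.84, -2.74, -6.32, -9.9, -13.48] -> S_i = 0.84 + -3.58*i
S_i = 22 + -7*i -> [22, 15, 8, 1, -6]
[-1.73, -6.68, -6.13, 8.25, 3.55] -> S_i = Random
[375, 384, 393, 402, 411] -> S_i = 375 + 9*i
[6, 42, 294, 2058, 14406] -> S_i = 6*7^i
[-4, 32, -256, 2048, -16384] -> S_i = -4*-8^i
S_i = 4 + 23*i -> [4, 27, 50, 73, 96]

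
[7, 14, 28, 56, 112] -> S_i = 7*2^i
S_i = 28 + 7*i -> [28, 35, 42, 49, 56]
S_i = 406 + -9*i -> [406, 397, 388, 379, 370]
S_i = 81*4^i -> [81, 324, 1296, 5184, 20736]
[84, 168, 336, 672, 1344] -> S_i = 84*2^i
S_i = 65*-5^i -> [65, -325, 1625, -8125, 40625]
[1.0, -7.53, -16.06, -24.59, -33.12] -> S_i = 1.00 + -8.53*i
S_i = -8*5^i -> [-8, -40, -200, -1000, -5000]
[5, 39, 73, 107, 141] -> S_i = 5 + 34*i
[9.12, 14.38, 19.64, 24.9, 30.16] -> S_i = 9.12 + 5.26*i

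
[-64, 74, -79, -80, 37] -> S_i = Random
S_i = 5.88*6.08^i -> [5.88, 35.75, 217.36, 1321.56, 8035.11]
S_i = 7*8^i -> [7, 56, 448, 3584, 28672]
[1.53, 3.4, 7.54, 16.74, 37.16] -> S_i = 1.53*2.22^i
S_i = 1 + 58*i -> [1, 59, 117, 175, 233]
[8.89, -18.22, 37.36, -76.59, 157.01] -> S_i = 8.89*(-2.05)^i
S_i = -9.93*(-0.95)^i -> [-9.93, 9.43, -8.96, 8.51, -8.09]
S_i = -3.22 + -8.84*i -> [-3.22, -12.06, -20.9, -29.74, -38.58]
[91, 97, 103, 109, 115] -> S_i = 91 + 6*i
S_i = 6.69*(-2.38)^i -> [6.69, -15.92, 37.89, -90.19, 214.65]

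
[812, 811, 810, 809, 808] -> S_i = 812 + -1*i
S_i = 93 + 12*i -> [93, 105, 117, 129, 141]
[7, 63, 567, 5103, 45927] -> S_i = 7*9^i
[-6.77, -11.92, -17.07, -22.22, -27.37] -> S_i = -6.77 + -5.15*i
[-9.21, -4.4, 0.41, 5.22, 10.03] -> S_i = -9.21 + 4.81*i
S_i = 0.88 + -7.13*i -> [0.88, -6.25, -13.38, -20.51, -27.64]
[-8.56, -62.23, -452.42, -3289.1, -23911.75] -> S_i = -8.56*7.27^i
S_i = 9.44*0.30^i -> [9.44, 2.83, 0.85, 0.25, 0.08]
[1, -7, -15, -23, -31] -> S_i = 1 + -8*i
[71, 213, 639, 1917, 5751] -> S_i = 71*3^i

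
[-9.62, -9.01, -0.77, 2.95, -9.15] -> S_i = Random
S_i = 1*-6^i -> [1, -6, 36, -216, 1296]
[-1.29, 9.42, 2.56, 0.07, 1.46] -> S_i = Random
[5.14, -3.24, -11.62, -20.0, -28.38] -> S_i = 5.14 + -8.38*i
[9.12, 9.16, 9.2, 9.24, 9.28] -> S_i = 9.12 + 0.04*i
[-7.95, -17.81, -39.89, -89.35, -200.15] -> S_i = -7.95*2.24^i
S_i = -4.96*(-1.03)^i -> [-4.96, 5.11, -5.26, 5.42, -5.58]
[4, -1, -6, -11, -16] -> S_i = 4 + -5*i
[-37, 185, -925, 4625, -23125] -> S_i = -37*-5^i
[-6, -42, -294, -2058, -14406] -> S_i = -6*7^i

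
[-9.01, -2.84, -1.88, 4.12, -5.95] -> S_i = Random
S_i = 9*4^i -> [9, 36, 144, 576, 2304]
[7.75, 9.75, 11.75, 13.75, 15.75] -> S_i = 7.75 + 2.00*i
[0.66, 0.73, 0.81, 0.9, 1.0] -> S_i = 0.66*1.11^i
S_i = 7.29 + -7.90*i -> [7.29, -0.61, -8.51, -16.41, -24.31]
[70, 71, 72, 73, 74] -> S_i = 70 + 1*i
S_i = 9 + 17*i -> [9, 26, 43, 60, 77]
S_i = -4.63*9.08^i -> [-4.63, -42.04, -381.73, -3466.08, -31472.0]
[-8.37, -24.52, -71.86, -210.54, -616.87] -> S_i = -8.37*2.93^i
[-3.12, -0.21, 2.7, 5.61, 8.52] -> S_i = -3.12 + 2.91*i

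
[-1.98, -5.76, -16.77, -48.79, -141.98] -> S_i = -1.98*2.91^i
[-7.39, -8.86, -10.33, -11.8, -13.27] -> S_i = -7.39 + -1.47*i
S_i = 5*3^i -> [5, 15, 45, 135, 405]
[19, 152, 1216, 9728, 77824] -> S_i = 19*8^i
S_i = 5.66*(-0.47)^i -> [5.66, -2.66, 1.25, -0.59, 0.28]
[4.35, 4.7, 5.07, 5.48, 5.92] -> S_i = 4.35*1.08^i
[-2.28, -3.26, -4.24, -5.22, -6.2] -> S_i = -2.28 + -0.98*i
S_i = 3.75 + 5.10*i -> [3.75, 8.85, 13.95, 19.05, 24.15]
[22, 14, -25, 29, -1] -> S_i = Random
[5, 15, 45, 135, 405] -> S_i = 5*3^i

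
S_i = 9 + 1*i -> [9, 10, 11, 12, 13]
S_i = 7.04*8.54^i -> [7.04, 60.12, 513.44, 4384.76, 37445.89]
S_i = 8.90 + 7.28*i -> [8.9, 16.18, 23.46, 30.74, 38.02]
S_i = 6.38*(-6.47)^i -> [6.38, -41.28, 267.07, -1727.96, 11179.9]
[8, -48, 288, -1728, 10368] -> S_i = 8*-6^i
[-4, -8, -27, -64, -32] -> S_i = Random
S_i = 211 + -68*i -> [211, 143, 75, 7, -61]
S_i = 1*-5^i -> [1, -5, 25, -125, 625]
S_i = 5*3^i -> [5, 15, 45, 135, 405]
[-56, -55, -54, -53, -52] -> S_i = -56 + 1*i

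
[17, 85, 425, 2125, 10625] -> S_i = 17*5^i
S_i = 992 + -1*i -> [992, 991, 990, 989, 988]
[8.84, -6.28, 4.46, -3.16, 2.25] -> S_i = 8.84*(-0.71)^i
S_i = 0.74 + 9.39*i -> [0.74, 10.13, 19.52, 28.91, 38.3]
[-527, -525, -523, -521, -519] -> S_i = -527 + 2*i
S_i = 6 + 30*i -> [6, 36, 66, 96, 126]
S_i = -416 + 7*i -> [-416, -409, -402, -395, -388]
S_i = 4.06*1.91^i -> [4.06, 7.75, 14.81, 28.29, 54.03]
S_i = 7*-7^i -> [7, -49, 343, -2401, 16807]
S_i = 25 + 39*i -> [25, 64, 103, 142, 181]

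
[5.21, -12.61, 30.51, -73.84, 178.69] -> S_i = 5.21*(-2.42)^i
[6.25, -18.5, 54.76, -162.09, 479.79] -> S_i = 6.25*(-2.96)^i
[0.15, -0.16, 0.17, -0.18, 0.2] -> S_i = 0.15*(-1.07)^i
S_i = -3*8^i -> [-3, -24, -192, -1536, -12288]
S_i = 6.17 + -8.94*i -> [6.17, -2.77, -11.71, -20.65, -29.59]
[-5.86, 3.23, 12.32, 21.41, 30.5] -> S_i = -5.86 + 9.09*i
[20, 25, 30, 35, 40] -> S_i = 20 + 5*i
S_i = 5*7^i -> [5, 35, 245, 1715, 12005]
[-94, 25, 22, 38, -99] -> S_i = Random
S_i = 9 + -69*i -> [9, -60, -129, -198, -267]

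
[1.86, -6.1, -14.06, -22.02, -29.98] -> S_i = 1.86 + -7.96*i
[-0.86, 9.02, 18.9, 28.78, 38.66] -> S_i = -0.86 + 9.88*i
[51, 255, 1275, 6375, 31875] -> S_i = 51*5^i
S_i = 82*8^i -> [82, 656, 5248, 41984, 335872]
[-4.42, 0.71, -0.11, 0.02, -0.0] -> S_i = -4.42*(-0.16)^i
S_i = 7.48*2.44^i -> [7.48, 18.25, 44.53, 108.66, 265.13]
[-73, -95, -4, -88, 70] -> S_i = Random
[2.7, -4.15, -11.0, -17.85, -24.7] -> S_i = 2.70 + -6.85*i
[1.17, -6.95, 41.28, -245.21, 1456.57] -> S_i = 1.17*(-5.94)^i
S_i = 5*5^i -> [5, 25, 125, 625, 3125]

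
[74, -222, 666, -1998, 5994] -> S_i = 74*-3^i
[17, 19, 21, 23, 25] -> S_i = 17 + 2*i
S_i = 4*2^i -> [4, 8, 16, 32, 64]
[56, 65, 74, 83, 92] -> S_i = 56 + 9*i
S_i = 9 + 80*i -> [9, 89, 169, 249, 329]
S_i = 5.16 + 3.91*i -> [5.16, 9.07, 12.98, 16.89, 20.8]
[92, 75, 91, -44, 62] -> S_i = Random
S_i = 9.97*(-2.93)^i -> [9.97, -29.21, 85.59, -250.78, 734.79]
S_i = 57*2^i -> [57, 114, 228, 456, 912]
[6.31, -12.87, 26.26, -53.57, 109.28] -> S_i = 6.31*(-2.04)^i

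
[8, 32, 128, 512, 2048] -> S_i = 8*4^i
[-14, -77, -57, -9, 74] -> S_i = Random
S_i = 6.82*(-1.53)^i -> [6.82, -10.43, 15.96, -24.43, 37.37]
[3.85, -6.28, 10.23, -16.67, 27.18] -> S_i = 3.85*(-1.63)^i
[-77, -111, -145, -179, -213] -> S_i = -77 + -34*i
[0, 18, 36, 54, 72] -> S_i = 0 + 18*i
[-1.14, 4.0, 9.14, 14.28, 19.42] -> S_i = -1.14 + 5.14*i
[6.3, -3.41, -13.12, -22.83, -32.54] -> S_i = 6.30 + -9.71*i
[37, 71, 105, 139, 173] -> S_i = 37 + 34*i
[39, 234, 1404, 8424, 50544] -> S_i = 39*6^i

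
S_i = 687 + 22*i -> [687, 709, 731, 753, 775]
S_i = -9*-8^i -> [-9, 72, -576, 4608, -36864]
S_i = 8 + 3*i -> [8, 11, 14, 17, 20]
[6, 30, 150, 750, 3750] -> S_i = 6*5^i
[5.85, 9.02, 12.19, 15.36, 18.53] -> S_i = 5.85 + 3.17*i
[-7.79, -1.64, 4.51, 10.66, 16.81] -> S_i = -7.79 + 6.15*i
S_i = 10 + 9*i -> [10, 19, 28, 37, 46]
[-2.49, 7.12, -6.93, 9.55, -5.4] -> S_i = Random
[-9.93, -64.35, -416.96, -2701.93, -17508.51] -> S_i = -9.93*6.48^i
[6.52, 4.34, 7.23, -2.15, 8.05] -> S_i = Random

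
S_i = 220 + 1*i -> [220, 221, 222, 223, 224]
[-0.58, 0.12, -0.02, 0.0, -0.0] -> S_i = -0.58*(-0.20)^i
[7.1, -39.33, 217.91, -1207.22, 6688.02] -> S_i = 7.10*(-5.54)^i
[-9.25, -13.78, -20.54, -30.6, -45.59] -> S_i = -9.25*1.49^i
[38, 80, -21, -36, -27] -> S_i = Random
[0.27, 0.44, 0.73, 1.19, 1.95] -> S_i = 0.27*1.64^i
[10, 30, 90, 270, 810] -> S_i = 10*3^i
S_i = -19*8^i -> [-19, -152, -1216, -9728, -77824]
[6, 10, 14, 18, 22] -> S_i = 6 + 4*i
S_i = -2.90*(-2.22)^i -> [-2.9, 6.44, -14.29, 31.73, -70.44]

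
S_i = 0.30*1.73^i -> [0.3, 0.52, 0.9, 1.55, 2.69]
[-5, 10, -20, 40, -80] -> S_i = -5*-2^i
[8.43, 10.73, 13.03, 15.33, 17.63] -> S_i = 8.43 + 2.30*i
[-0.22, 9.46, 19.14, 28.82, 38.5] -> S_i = -0.22 + 9.68*i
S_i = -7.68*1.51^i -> [-7.68, -11.6, -17.51, -26.44, -39.93]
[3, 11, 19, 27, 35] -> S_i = 3 + 8*i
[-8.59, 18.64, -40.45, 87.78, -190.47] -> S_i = -8.59*(-2.17)^i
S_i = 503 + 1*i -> [503, 504, 505, 506, 507]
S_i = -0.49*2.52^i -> [-0.49, -1.23, -3.11, -7.84, -19.76]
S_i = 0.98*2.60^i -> [0.98, 2.55, 6.62, 17.22, 44.78]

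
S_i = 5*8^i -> [5, 40, 320, 2560, 20480]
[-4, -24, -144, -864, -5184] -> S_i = -4*6^i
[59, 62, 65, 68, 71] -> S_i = 59 + 3*i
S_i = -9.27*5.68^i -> [-9.27, -52.65, -299.07, -1698.73, -9648.79]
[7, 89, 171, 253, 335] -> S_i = 7 + 82*i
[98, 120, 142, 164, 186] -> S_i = 98 + 22*i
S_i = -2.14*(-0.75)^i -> [-2.14, 1.6, -1.2, 0.9, -0.68]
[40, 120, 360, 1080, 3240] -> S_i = 40*3^i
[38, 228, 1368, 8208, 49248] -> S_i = 38*6^i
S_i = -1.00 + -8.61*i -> [-1.0, -9.61, -18.22, -26.83, -35.44]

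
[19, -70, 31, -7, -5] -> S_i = Random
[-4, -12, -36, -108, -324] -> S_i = -4*3^i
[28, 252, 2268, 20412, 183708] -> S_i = 28*9^i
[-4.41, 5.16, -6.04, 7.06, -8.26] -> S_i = -4.41*(-1.17)^i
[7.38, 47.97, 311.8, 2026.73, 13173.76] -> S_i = 7.38*6.50^i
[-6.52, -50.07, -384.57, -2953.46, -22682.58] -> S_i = -6.52*7.68^i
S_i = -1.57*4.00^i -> [-1.57, -6.28, -25.12, -100.48, -401.92]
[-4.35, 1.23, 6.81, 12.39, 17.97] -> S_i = -4.35 + 5.58*i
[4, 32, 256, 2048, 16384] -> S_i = 4*8^i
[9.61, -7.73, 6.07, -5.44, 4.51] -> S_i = Random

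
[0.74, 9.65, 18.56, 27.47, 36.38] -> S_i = 0.74 + 8.91*i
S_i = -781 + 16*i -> [-781, -765, -749, -733, -717]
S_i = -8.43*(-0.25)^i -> [-8.43, 2.11, -0.53, 0.13, -0.03]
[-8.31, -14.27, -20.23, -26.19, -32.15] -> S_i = -8.31 + -5.96*i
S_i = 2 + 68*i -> [2, 70, 138, 206, 274]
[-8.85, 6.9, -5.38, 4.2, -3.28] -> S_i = -8.85*(-0.78)^i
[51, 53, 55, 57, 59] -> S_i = 51 + 2*i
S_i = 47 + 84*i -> [47, 131, 215, 299, 383]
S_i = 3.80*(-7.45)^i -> [3.8, -28.31, 210.91, -1571.28, 11706.0]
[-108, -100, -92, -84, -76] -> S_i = -108 + 8*i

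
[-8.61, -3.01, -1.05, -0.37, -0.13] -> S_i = -8.61*0.35^i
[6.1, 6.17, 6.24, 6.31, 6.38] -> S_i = 6.10 + 0.07*i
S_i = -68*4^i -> [-68, -272, -1088, -4352, -17408]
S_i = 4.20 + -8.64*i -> [4.2, -4.44, -13.08, -21.72, -30.36]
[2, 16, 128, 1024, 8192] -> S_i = 2*8^i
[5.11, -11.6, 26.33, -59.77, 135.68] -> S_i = 5.11*(-2.27)^i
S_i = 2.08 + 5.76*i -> [2.08, 7.84, 13.6, 19.36, 25.12]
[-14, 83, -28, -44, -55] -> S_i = Random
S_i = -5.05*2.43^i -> [-5.05, -12.27, -29.82, -72.46, -176.08]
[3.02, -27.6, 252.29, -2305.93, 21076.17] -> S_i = 3.02*(-9.14)^i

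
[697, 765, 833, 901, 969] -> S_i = 697 + 68*i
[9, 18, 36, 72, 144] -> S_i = 9*2^i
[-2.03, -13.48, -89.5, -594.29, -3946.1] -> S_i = -2.03*6.64^i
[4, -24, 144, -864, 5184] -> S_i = 4*-6^i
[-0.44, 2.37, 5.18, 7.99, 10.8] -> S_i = -0.44 + 2.81*i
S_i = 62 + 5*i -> [62, 67, 72, 77, 82]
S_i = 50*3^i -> [50, 150, 450, 1350, 4050]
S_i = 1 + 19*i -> [1, 20, 39, 58, 77]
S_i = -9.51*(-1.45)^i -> [-9.51, 13.79, -19.99, 28.99, -42.04]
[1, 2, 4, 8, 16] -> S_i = 1*2^i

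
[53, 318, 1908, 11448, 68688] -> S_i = 53*6^i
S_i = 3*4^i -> [3, 12, 48, 192, 768]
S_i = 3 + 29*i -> [3, 32, 61, 90, 119]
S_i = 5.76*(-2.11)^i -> [5.76, -12.15, 25.64, -54.11, 114.17]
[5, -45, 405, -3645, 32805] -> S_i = 5*-9^i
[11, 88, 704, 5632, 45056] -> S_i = 11*8^i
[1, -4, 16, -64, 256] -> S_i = 1*-4^i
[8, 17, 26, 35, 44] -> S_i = 8 + 9*i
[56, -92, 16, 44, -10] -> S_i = Random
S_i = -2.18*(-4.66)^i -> [-2.18, 10.16, -47.34, 220.6, -1028.02]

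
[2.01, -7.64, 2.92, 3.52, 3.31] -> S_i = Random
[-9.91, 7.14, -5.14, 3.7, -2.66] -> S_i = -9.91*(-0.72)^i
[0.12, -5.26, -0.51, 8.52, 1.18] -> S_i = Random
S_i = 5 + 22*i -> [5, 27, 49, 71, 93]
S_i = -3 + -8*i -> [-3, -11, -19, -27, -35]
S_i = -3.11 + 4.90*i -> [-3.11, 1.79, 6.69, 11.59, 16.49]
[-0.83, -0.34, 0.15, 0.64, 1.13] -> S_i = -0.83 + 0.49*i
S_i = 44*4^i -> [44, 176, 704, 2816, 11264]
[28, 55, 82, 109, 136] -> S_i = 28 + 27*i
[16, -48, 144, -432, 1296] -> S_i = 16*-3^i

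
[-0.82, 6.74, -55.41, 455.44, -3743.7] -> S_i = -0.82*(-8.22)^i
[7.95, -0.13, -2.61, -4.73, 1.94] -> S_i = Random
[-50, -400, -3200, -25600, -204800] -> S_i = -50*8^i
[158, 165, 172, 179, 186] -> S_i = 158 + 7*i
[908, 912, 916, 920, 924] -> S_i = 908 + 4*i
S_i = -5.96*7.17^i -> [-5.96, -42.73, -306.4, -2196.87, -15751.53]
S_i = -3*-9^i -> [-3, 27, -243, 2187, -19683]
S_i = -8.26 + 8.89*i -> [-8.26, 0.63, 9.52, 18.41, 27.3]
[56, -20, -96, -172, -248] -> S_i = 56 + -76*i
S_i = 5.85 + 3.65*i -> [5.85, 9.5, 13.15, 16.8, 20.45]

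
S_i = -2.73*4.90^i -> [-2.73, -13.38, -65.55, -321.18, -1573.79]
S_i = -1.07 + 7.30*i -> [-1.07, 6.23, 13.53, 20.83, 28.13]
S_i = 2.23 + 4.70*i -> [2.23, 6.93, 11.63, 16.33, 21.03]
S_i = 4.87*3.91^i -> [4.87, 19.04, 74.45, 291.11, 1138.25]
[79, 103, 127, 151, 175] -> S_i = 79 + 24*i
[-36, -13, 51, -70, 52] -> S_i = Random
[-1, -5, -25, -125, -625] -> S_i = -1*5^i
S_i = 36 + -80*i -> [36, -44, -124, -204, -284]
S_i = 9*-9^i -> [9, -81, 729, -6561, 59049]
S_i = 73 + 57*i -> [73, 130, 187, 244, 301]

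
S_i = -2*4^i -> [-2, -8, -32, -128, -512]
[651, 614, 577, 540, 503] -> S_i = 651 + -37*i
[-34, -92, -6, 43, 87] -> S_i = Random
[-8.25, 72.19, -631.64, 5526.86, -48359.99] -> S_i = -8.25*(-8.75)^i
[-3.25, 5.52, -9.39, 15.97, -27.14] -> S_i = -3.25*(-1.70)^i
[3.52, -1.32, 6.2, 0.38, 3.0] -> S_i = Random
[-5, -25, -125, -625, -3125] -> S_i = -5*5^i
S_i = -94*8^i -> [-94, -752, -6016, -48128, -385024]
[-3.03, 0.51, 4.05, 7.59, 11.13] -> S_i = -3.03 + 3.54*i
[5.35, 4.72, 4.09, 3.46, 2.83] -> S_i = 5.35 + -0.63*i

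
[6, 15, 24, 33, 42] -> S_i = 6 + 9*i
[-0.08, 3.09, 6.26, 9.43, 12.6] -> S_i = -0.08 + 3.17*i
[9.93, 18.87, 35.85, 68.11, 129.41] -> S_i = 9.93*1.90^i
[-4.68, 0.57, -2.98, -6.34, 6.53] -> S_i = Random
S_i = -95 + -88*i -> [-95, -183, -271, -359, -447]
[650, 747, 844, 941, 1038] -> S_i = 650 + 97*i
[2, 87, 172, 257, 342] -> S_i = 2 + 85*i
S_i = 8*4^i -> [8, 32, 128, 512, 2048]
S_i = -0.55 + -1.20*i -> [-0.55, -1.75, -2.95, -4.15, -5.35]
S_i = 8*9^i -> [8, 72, 648, 5832, 52488]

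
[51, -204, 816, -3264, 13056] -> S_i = 51*-4^i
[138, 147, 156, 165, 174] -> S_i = 138 + 9*i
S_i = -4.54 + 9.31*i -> [-4.54, 4.77, 14.08, 23.39, 32.7]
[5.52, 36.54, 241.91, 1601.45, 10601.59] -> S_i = 5.52*6.62^i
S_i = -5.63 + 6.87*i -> [-5.63, 1.24, 8.11, 14.98, 21.85]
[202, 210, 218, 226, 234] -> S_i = 202 + 8*i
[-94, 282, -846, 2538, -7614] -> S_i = -94*-3^i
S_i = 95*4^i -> [95, 380, 1520, 6080, 24320]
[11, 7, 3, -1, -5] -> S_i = 11 + -4*i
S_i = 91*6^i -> [91, 546, 3276, 19656, 117936]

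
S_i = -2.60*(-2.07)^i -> [-2.6, 5.38, -11.14, 23.06, -47.74]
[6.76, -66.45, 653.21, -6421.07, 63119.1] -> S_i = 6.76*(-9.83)^i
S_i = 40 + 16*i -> [40, 56, 72, 88, 104]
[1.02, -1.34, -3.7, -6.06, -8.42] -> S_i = 1.02 + -2.36*i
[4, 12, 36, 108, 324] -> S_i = 4*3^i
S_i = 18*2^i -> [18, 36, 72, 144, 288]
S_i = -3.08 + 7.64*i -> [-3.08, 4.56, 12.2, 19.84, 27.48]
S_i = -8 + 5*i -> [-8, -3, 2, 7, 12]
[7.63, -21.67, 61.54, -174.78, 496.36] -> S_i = 7.63*(-2.84)^i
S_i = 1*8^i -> [1, 8, 64, 512, 4096]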